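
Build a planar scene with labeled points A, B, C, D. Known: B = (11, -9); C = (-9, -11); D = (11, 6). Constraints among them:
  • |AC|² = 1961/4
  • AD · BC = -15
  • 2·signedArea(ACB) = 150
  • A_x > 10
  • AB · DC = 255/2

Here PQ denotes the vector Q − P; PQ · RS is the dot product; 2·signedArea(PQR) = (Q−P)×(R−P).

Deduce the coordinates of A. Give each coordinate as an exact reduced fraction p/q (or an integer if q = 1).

A = (11, -3/2)

1. A_x = 11  [AD · BC = -15 ∩ 2·signedArea(ACB) = 150]
2. A_y = -3/2  [AD · BC = -15 ∩ 2·signedArea(ACB) = 150]
   → A = (11, -3/2)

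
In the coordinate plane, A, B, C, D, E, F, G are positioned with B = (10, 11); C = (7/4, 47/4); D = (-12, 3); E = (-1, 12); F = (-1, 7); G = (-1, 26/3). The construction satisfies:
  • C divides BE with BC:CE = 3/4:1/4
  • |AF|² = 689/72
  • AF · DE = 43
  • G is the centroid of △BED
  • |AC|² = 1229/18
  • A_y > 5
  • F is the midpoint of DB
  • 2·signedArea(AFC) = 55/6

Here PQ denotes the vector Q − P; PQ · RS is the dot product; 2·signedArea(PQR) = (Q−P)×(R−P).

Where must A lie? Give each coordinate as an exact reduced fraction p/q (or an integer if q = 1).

1. A_x = -15/4  [2·signedArea(AFC) = 55/6 ∩ AF · DE = 43]
2. A_y = 67/12  [2·signedArea(AFC) = 55/6 ∩ AF · DE = 43]
   → A = (-15/4, 67/12)

A = (-15/4, 67/12)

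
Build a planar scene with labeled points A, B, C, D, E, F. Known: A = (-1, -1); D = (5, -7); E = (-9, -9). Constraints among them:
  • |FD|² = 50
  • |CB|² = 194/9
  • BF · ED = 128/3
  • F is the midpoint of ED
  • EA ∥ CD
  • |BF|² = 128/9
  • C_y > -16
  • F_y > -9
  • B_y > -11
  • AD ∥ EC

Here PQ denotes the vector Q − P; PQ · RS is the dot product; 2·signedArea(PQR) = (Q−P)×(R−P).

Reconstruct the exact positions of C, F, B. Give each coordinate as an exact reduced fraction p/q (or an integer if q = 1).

B = (-14/3, -32/3)
C = (-3, -15)
F = (-2, -8)

1. C_x = -3  [EA ∥ CD ∩ AD ∥ EC]
2. C_y = -15  [EA ∥ CD ∩ AD ∥ EC]
   → C = (-3, -15)
3. F_x = -2  [F is the midpoint of ED]
4. F_y = -8  [F is the midpoint of ED]
   → F = (-2, -8)
5. B_x = -14/3  [line -14·x + -2·y + -260/3 = 0 ∩ |CB|² = 194/9]
6. B_y = -32/3  [line -14·x + -2·y + -260/3 = 0 ∩ |CB|² = 194/9]
   → B = (-14/3, -32/3)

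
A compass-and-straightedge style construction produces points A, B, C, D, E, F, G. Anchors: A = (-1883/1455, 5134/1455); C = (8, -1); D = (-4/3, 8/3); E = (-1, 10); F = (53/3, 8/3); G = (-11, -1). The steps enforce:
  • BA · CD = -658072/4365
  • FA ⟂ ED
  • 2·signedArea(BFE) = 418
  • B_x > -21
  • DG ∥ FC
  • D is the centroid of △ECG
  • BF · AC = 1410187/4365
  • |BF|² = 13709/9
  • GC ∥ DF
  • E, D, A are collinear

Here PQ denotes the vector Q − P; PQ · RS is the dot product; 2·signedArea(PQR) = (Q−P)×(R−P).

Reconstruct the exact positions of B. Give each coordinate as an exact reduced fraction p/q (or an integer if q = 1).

B = (-62/3, -14/3)

1. B_x = -62/3  [BF · AC = 1410187/4365 ∩ BA · CD = -658072/4365]
2. B_y = -14/3  [BF · AC = 1410187/4365 ∩ BA · CD = -658072/4365]
   → B = (-62/3, -14/3)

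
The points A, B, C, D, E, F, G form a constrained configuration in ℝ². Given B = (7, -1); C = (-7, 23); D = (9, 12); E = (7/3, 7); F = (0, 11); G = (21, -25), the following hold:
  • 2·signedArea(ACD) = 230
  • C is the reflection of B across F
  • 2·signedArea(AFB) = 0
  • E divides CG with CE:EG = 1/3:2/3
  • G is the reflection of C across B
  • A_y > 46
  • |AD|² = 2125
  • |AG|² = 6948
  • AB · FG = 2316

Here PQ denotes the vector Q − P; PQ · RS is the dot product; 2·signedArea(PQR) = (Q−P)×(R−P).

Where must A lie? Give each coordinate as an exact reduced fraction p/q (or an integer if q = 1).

1. A_x = -21  [2·signedArea(AFB) = 0 ∩ AB · FG = 2316]
2. A_y = 47  [2·signedArea(AFB) = 0 ∩ AB · FG = 2316]
   → A = (-21, 47)

A = (-21, 47)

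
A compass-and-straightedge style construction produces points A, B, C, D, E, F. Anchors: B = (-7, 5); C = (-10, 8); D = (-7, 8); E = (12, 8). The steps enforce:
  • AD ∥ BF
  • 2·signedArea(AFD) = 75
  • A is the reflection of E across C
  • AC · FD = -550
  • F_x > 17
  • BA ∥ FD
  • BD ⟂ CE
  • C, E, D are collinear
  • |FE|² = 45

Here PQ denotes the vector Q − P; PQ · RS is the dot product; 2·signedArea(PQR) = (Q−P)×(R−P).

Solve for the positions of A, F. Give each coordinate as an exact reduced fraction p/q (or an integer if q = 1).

1. A_x = -32  [A is the reflection of E across C]
2. A_y = 8  [A is the reflection of E across C]
   → A = (-32, 8)
3. F_x = 18  [BA ∥ FD ∩ AD ∥ BF]
4. F_y = 5  [BA ∥ FD ∩ AD ∥ BF]
   → F = (18, 5)

A = (-32, 8)
F = (18, 5)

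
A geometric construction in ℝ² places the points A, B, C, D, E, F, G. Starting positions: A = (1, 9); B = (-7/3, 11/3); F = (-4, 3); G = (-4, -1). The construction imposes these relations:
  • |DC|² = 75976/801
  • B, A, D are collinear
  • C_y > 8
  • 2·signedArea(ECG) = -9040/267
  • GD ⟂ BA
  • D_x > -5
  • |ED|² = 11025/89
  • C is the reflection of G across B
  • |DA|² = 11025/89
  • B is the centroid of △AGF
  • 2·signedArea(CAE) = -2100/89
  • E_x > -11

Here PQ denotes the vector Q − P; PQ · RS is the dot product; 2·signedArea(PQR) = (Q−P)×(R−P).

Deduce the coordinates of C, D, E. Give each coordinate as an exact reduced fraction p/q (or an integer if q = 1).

C = (-2/3, 25/3)
D = (-436/89, -39/89)
E = (-961/89, -879/89)

1. C_x = -2/3  [C is the reflection of G across B]
2. C_y = 25/3  [C is the reflection of G across B]
   → C = (-2/3, 25/3)
3. D_x = -436/89  [B, A, D are collinear ∩ GD ⟂ BA]
4. D_y = -39/89  [B, A, D are collinear ∩ GD ⟂ BA]
   → D = (-436/89, -39/89)
5. E_x = -961/89  [2·signedArea(ECG) = -9040/267 ∩ 2·signedArea(CAE) = -2100/89]
6. E_y = -879/89  [2·signedArea(ECG) = -9040/267 ∩ 2·signedArea(CAE) = -2100/89]
   → E = (-961/89, -879/89)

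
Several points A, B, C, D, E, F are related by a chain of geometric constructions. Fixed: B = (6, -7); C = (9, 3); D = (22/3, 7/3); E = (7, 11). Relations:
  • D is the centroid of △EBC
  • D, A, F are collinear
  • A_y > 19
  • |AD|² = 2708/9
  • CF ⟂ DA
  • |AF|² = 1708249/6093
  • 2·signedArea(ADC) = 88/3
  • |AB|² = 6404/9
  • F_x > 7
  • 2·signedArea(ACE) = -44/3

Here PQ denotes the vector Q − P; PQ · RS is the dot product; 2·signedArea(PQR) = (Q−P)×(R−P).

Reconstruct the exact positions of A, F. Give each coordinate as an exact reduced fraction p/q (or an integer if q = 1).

1. A_x = 20/3  [2·signedArea(ACE) = -44/3 ∩ 2·signedArea(ADC) = 88/3]
2. A_y = 59/3  [2·signedArea(ACE) = -44/3 ∩ 2·signedArea(ADC) = 88/3]
   → A = (20/3, 59/3)
3. F_x = 4949/677  [D, A, F are collinear ∩ CF ⟂ DA]
4. F_y = 1987/677  [D, A, F are collinear ∩ CF ⟂ DA]
   → F = (4949/677, 1987/677)

A = (20/3, 59/3)
F = (4949/677, 1987/677)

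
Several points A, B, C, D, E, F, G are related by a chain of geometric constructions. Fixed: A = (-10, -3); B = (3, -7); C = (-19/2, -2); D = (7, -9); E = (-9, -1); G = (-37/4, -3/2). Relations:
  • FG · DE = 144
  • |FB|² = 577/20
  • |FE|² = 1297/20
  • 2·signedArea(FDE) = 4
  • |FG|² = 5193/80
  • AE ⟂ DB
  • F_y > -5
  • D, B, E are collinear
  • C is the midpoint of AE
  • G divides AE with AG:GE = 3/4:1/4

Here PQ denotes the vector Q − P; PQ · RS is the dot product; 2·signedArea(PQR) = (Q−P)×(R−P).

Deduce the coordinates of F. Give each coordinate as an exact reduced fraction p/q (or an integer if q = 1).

1. F_x = -19/10  [2·signedArea(FDE) = 4 ∩ FG · DE = 144]
2. F_y = -24/5  [2·signedArea(FDE) = 4 ∩ FG · DE = 144]
   → F = (-19/10, -24/5)

F = (-19/10, -24/5)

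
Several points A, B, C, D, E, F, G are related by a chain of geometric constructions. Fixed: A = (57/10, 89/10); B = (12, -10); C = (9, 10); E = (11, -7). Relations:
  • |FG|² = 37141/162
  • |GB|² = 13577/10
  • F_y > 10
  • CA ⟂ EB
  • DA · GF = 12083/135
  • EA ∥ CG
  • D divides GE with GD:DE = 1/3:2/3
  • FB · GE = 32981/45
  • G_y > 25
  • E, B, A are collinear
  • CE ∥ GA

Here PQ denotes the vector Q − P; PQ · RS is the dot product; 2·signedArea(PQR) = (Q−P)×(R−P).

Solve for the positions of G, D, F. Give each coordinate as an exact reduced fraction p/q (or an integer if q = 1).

D = (92/15, 224/15)
F = (263/45, 491/45)
G = (37/10, 259/10)

1. G_x = 37/10  [CE ∥ GA ∩ EA ∥ CG]
2. G_y = 259/10  [CE ∥ GA ∩ EA ∥ CG]
   → G = (37/10, 259/10)
3. D_x = 92/15  [D divides GE with GD:DE = 1/3:2/3]
4. D_y = 224/15  [D divides GE with GD:DE = 1/3:2/3]
   → D = (92/15, 224/15)
5. F_x = 263/45  [FB · GE = 32981/45 ∩ DA · GF = 12083/135]
6. F_y = 491/45  [FB · GE = 32981/45 ∩ DA · GF = 12083/135]
   → F = (263/45, 491/45)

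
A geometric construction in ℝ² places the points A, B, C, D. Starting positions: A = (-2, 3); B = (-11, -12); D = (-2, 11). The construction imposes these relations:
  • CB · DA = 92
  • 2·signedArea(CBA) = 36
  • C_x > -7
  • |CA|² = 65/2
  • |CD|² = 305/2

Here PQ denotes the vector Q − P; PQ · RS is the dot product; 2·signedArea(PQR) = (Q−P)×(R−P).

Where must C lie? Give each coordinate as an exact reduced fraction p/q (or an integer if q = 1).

C = (-13/2, -1/2)

1. C_x = -13/2  [2·signedArea(CBA) = 36 ∩ CB · DA = 92]
2. C_y = -1/2  [2·signedArea(CBA) = 36 ∩ CB · DA = 92]
   → C = (-13/2, -1/2)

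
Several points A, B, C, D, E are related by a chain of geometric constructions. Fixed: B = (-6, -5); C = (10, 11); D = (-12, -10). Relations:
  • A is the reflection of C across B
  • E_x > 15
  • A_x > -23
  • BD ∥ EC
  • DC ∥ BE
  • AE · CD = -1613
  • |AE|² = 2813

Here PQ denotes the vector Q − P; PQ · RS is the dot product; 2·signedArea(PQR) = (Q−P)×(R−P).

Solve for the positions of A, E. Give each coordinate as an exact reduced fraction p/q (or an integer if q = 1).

A = (-22, -21)
E = (16, 16)

1. A_x = -22  [A is the reflection of C across B]
2. A_y = -21  [A is the reflection of C across B]
   → A = (-22, -21)
3. E_x = 16  [BD ∥ EC ∩ DC ∥ BE]
4. E_y = 16  [BD ∥ EC ∩ DC ∥ BE]
   → E = (16, 16)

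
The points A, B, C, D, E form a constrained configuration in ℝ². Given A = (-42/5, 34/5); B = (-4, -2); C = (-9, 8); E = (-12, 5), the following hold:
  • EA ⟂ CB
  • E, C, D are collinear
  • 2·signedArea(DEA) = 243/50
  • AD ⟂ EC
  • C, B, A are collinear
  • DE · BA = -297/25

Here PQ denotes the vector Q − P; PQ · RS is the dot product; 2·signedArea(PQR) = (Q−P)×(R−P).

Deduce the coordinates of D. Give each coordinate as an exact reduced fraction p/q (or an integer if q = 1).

1. D_x = -93/10  [E, C, D are collinear ∩ AD ⟂ EC]
2. D_y = 77/10  [E, C, D are collinear ∩ AD ⟂ EC]
   → D = (-93/10, 77/10)

D = (-93/10, 77/10)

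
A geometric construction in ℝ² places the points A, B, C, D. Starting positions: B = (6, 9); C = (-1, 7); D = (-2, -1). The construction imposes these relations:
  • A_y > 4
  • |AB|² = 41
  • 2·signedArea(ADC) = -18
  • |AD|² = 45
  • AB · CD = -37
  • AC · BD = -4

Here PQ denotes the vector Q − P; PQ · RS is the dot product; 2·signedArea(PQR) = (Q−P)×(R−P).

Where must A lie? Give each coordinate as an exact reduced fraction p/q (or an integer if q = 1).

1. A_x = 1  [AC · BD = -4 ∩ AB · CD = -37]
2. A_y = 5  [AC · BD = -4 ∩ AB · CD = -37]
   → A = (1, 5)

A = (1, 5)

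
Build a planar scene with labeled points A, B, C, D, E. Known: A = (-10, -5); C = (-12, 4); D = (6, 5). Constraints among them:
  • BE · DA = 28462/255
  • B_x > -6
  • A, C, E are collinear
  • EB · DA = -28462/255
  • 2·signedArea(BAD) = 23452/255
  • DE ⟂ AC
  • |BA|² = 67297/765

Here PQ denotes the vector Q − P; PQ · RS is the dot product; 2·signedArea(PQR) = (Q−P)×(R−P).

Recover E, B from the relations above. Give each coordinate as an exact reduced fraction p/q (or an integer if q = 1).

1. E_x = -966/85  [A, C, E are collinear ∩ DE ⟂ AC]
2. E_y = 97/85  [A, C, E are collinear ∩ DE ⟂ AC]
   → E = (-966/85, 97/85)
3. B_x = -492/85  [2·signedArea(BAD) = 23452/255 ∩ EB · DA = -28462/255]
4. B_y = 862/255  [2·signedArea(BAD) = 23452/255 ∩ EB · DA = -28462/255]
   → B = (-492/85, 862/255)

B = (-492/85, 862/255)
E = (-966/85, 97/85)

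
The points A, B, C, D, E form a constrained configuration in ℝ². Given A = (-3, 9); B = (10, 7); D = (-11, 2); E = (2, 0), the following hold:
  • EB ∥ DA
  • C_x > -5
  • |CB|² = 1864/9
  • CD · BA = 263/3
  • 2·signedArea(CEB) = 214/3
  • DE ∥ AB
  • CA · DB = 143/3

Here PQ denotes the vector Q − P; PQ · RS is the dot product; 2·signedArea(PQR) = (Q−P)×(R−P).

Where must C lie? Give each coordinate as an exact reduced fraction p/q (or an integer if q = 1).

1. C_x = -4  [CA · DB = 143/3 ∩ CD · BA = 263/3]
2. C_y = 11/3  [CA · DB = 143/3 ∩ CD · BA = 263/3]
   → C = (-4, 11/3)

C = (-4, 11/3)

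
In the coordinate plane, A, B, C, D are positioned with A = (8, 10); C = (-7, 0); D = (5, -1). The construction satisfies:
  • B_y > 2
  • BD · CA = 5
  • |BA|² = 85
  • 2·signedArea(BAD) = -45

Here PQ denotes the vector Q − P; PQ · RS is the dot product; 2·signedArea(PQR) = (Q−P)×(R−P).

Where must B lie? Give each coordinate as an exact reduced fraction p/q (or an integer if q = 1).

1. B_x = 2  [2·signedArea(BAD) = -45 ∩ BD · CA = 5]
2. B_y = 3  [2·signedArea(BAD) = -45 ∩ BD · CA = 5]
   → B = (2, 3)

B = (2, 3)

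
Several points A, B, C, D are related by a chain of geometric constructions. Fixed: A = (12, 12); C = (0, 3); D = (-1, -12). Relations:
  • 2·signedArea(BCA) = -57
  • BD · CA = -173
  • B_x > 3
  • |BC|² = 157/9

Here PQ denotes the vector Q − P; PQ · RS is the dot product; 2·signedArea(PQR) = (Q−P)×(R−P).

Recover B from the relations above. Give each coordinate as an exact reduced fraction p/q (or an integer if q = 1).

B = (11/3, 1)

1. B_x = 11/3  [2·signedArea(BCA) = -57 ∩ BD · CA = -173]
2. B_y = 1  [2·signedArea(BCA) = -57 ∩ BD · CA = -173]
   → B = (11/3, 1)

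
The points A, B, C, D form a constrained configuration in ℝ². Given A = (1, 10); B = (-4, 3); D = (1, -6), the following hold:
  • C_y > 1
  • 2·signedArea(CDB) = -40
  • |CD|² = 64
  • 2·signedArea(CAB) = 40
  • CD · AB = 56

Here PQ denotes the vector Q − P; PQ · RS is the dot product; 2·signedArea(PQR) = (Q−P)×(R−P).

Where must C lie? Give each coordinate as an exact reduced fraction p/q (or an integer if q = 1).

1. C_x = 1  [2·signedArea(CAB) = 40 ∩ CD · AB = 56]
2. C_y = 2  [2·signedArea(CAB) = 40 ∩ CD · AB = 56]
   → C = (1, 2)

C = (1, 2)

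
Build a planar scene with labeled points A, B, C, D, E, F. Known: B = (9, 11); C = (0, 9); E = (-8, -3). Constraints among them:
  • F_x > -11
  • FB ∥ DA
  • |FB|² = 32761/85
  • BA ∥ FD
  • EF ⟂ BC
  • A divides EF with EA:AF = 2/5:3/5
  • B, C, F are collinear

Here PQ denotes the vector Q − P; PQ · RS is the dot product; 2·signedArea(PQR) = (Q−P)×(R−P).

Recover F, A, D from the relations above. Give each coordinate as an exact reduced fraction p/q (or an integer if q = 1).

A = (-3768/425, 381/425)
D = (-11913/425, -1429/425)
F = (-864/85, 573/85)

1. F_x = -864/85  [B, C, F are collinear ∩ EF ⟂ BC]
2. F_y = 573/85  [B, C, F are collinear ∩ EF ⟂ BC]
   → F = (-864/85, 573/85)
3. A_x = -3768/425  [A divides EF with EA:AF = 2/5:3/5]
4. A_y = 381/425  [A divides EF with EA:AF = 2/5:3/5]
   → A = (-3768/425, 381/425)
5. D_x = -11913/425  [FB ∥ DA ∩ BA ∥ FD]
6. D_y = -1429/425  [FB ∥ DA ∩ BA ∥ FD]
   → D = (-11913/425, -1429/425)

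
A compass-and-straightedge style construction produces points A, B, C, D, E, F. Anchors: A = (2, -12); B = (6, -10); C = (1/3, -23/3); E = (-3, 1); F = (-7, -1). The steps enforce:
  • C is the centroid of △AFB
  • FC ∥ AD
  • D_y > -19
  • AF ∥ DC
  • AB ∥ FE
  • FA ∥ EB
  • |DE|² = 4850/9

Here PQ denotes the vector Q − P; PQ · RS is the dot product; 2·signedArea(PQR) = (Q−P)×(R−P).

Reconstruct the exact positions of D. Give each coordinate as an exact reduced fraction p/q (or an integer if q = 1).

D = (28/3, -56/3)

1. D_x = 28/3  [AF ∥ DC ∩ FC ∥ AD]
2. D_y = -56/3  [AF ∥ DC ∩ FC ∥ AD]
   → D = (28/3, -56/3)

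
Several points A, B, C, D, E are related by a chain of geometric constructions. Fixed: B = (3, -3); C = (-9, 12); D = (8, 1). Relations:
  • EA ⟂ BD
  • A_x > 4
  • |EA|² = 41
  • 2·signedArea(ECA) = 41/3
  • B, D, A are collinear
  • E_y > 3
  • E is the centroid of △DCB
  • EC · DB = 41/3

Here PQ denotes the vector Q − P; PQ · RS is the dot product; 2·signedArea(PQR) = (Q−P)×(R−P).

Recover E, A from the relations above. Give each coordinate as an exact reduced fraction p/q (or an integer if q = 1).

1. E_x = 2/3  [E is the centroid of △DCB]
2. E_y = 10/3  [E is the centroid of △DCB]
   → E = (2/3, 10/3)
3. A_x = 14/3  [B, D, A are collinear ∩ EA ⟂ BD]
4. A_y = -5/3  [B, D, A are collinear ∩ EA ⟂ BD]
   → A = (14/3, -5/3)

A = (14/3, -5/3)
E = (2/3, 10/3)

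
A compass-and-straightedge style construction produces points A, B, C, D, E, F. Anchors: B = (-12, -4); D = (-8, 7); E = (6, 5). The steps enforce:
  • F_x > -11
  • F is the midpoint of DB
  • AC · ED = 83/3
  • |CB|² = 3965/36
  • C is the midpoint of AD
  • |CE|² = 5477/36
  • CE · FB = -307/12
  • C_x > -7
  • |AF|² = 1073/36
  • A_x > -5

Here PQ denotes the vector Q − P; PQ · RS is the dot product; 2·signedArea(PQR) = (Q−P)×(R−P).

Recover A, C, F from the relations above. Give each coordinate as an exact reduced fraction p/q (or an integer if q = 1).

1. F_x = -10  [F is the midpoint of DB]
2. F_y = 3/2  [F is the midpoint of DB]
   → F = (-10, 3/2)
3. C_x = -19/3  [line 2·x + 11/2·y + -167/12 = 0 ∩ |CB|² = 3965/36]
4. C_y = 29/6  [line 2·x + 11/2·y + -167/12 = 0 ∩ |CB|² = 3965/36]
   → C = (-19/3, 29/6)
5. A_x = -14/3  [AC · ED = 83/3 ∩ C is the midpoint of AD]
6. A_y = 8/3  [AC · ED = 83/3 ∩ C is the midpoint of AD]
   → A = (-14/3, 8/3)

A = (-14/3, 8/3)
C = (-19/3, 29/6)
F = (-10, 3/2)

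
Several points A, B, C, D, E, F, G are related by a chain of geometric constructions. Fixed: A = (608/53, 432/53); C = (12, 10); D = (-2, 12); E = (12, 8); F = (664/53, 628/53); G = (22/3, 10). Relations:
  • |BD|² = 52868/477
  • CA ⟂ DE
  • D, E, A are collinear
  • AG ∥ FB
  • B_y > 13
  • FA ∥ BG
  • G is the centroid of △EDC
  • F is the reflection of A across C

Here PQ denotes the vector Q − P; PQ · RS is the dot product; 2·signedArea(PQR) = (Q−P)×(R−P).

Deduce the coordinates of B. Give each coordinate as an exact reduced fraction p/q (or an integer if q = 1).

B = (1334/159, 726/53)

1. B_x = 1334/159  [FA ∥ BG ∩ AG ∥ FB]
2. B_y = 726/53  [FA ∥ BG ∩ AG ∥ FB]
   → B = (1334/159, 726/53)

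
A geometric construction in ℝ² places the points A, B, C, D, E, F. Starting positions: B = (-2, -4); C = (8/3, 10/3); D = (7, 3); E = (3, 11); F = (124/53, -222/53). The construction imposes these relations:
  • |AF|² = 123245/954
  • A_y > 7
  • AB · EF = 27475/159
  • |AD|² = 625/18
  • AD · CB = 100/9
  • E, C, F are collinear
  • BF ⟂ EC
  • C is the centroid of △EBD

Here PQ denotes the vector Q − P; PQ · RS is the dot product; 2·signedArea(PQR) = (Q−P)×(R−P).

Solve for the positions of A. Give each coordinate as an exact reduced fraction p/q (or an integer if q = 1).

A = (17/6, 43/6)

1. A_x = 17/6  [AD · CB = 100/9 ∩ AB · EF = 27475/159]
2. A_y = 43/6  [AD · CB = 100/9 ∩ AB · EF = 27475/159]
   → A = (17/6, 43/6)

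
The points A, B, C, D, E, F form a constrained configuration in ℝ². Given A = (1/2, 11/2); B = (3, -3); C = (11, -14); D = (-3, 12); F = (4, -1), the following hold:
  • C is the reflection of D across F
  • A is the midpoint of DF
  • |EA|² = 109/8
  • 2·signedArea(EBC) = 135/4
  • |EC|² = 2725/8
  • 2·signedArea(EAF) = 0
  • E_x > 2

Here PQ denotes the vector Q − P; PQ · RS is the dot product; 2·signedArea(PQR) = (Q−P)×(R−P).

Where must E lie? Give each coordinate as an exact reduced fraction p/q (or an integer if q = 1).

1. E_x = 9/4  [2·signedArea(EAF) = 0 ∩ 2·signedArea(EBC) = 135/4]
2. E_y = 9/4  [2·signedArea(EAF) = 0 ∩ 2·signedArea(EBC) = 135/4]
   → E = (9/4, 9/4)

E = (9/4, 9/4)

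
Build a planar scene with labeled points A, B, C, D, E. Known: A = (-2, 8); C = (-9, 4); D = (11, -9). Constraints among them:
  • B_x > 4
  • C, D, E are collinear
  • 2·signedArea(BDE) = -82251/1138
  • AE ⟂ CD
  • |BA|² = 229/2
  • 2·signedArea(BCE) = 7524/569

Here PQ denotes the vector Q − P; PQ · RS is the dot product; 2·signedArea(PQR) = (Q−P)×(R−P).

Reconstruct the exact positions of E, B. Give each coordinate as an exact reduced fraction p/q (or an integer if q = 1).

B = (9/2, -1/2)
E = (-3361/569, 1132/569)

1. E_x = -3361/569  [C, D, E are collinear ∩ AE ⟂ CD]
2. E_y = 1132/569  [C, D, E are collinear ∩ AE ⟂ CD]
   → E = (-3361/569, 1132/569)
3. B_x = 9/2  [line -6253/569·x + -9620/569·y + 46657/1138 = 0 ∩ |BA|² = 229/2]
4. B_y = -1/2  [line -6253/569·x + -9620/569·y + 46657/1138 = 0 ∩ |BA|² = 229/2]
   → B = (9/2, -1/2)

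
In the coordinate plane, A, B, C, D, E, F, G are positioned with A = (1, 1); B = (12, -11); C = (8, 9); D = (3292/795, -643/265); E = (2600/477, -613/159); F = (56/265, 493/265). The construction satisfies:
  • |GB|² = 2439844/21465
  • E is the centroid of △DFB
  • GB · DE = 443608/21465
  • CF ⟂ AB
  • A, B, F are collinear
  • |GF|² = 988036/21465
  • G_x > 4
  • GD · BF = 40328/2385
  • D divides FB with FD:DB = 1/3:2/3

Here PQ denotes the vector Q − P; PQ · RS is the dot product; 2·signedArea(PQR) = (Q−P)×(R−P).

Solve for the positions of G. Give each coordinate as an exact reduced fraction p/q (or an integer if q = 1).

1. G_x = 11438/2385  [line -3124/2385·x + 1136/795·y + 231176/21465 = 0 ∩ |GB|² = 2439844/21465]
2. G_y = -2497/795  [line -3124/2385·x + 1136/795·y + 231176/21465 = 0 ∩ |GB|² = 2439844/21465]
   → G = (11438/2385, -2497/795)

G = (11438/2385, -2497/795)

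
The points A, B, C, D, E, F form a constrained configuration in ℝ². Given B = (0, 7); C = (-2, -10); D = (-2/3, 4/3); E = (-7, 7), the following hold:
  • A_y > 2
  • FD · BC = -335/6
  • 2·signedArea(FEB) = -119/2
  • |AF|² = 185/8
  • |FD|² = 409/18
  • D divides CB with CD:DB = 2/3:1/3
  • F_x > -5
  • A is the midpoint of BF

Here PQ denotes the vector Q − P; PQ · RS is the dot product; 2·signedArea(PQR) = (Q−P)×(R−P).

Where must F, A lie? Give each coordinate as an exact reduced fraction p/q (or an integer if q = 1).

A = (-9/4, 11/4)
F = (-9/2, -3/2)

1. F_x = -9/2  [FD · BC = -335/6 ∩ 2·signedArea(FEB) = -119/2]
2. F_y = -3/2  [FD · BC = -335/6 ∩ 2·signedArea(FEB) = -119/2]
   → F = (-9/2, -3/2)
3. A_x = -9/4  [A is the midpoint of BF]
4. A_y = 11/4  [A is the midpoint of BF]
   → A = (-9/4, 11/4)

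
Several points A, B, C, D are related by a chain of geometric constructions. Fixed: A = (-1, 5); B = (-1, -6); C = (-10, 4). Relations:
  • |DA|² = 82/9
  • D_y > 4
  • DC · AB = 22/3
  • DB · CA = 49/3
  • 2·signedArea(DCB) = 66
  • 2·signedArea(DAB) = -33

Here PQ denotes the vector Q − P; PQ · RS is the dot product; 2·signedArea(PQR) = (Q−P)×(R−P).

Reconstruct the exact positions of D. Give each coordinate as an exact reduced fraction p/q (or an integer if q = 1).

1. D_x = -4  [2·signedArea(DAB) = -33 ∩ 2·signedArea(DCB) = 66]
2. D_y = 14/3  [2·signedArea(DAB) = -33 ∩ 2·signedArea(DCB) = 66]
   → D = (-4, 14/3)

D = (-4, 14/3)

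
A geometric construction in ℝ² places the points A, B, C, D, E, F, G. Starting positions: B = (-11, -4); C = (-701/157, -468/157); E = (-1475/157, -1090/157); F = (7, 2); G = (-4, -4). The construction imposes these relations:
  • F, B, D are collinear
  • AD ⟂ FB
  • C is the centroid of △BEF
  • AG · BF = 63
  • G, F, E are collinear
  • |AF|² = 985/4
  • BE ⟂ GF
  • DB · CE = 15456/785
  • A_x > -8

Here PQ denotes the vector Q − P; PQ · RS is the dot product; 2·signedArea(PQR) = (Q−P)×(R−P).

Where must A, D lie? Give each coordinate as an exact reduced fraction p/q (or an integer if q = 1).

A = (-15/2, -4)
D = (-157/20, -59/20)

1. A_x = -15/2  [line -18·x + -6·y + -159 = 0 ∩ |AF|² = 985/4]
2. A_y = -4  [line -18·x + -6·y + -159 = 0 ∩ |AF|² = 985/4]
   → A = (-15/2, -4)
3. D_x = -157/20  [F, B, D are collinear ∩ AD ⟂ FB]
4. D_y = -59/20  [F, B, D are collinear ∩ AD ⟂ FB]
   → D = (-157/20, -59/20)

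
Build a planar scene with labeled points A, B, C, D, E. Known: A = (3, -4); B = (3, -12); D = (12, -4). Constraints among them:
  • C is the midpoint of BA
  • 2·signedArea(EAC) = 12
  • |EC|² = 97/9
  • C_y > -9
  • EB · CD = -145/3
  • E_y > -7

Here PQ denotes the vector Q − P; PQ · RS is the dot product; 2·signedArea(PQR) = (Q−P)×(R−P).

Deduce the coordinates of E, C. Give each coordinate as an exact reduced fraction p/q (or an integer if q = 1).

1. C_x = 3  [C is the midpoint of BA]
2. C_y = -8  [C is the midpoint of BA]
   → C = (3, -8)
3. E_x = 6  [EB · CD = -145/3 ∩ 2·signedArea(EAC) = 12]
4. E_y = -20/3  [EB · CD = -145/3 ∩ 2·signedArea(EAC) = 12]
   → E = (6, -20/3)

C = (3, -8)
E = (6, -20/3)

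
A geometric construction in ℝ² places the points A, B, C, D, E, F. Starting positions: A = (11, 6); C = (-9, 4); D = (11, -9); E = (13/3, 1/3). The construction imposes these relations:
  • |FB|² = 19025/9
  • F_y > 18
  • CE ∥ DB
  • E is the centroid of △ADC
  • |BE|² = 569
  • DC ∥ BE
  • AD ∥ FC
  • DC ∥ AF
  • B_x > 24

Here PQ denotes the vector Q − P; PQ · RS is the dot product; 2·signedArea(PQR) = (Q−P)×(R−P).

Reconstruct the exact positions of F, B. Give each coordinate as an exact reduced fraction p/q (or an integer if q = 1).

B = (73/3, -38/3)
F = (-9, 19)

1. F_x = -9  [AD ∥ FC ∩ DC ∥ AF]
2. F_y = 19  [AD ∥ FC ∩ DC ∥ AF]
   → F = (-9, 19)
3. B_x = 73/3  [DC ∥ BE ∩ CE ∥ DB]
4. B_y = -38/3  [DC ∥ BE ∩ CE ∥ DB]
   → B = (73/3, -38/3)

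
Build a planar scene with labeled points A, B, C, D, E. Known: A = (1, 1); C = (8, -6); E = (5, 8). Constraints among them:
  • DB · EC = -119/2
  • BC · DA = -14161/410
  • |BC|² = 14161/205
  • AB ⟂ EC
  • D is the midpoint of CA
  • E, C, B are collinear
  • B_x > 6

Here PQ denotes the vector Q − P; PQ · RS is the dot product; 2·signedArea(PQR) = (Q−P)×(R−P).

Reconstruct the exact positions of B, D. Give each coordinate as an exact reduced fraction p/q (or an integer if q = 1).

B = (1283/205, 436/205)
D = (9/2, -5/2)

1. B_x = 1283/205  [E, C, B are collinear ∩ AB ⟂ EC]
2. B_y = 436/205  [E, C, B are collinear ∩ AB ⟂ EC]
   → B = (1283/205, 436/205)
3. D_x = 9/2  [D is the midpoint of CA]
4. D_y = -5/2  [D is the midpoint of CA]
   → D = (9/2, -5/2)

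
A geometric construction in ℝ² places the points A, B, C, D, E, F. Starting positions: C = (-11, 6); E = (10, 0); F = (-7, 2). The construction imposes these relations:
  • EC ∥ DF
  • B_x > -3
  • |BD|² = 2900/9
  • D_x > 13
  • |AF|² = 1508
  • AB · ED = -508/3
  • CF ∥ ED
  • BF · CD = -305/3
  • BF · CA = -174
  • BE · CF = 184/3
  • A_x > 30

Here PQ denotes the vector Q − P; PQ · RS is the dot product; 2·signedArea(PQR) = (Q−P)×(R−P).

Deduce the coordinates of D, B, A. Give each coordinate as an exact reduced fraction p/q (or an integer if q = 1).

1. D_x = 14  [EC ∥ DF ∩ CF ∥ ED]
2. D_y = -4  [EC ∥ DF ∩ CF ∥ ED]
   → D = (14, -4)
3. B_x = -8/3  [BE · CF = 184/3 ∩ BF · CD = -305/3]
4. B_y = 8/3  [BE · CF = 184/3 ∩ BF · CD = -305/3]
   → B = (-8/3, 8/3)
5. A_x = 31  [AB · ED = -508/3 ∩ BF · CA = -174]
6. A_y = -6  [AB · ED = -508/3 ∩ BF · CA = -174]
   → A = (31, -6)

A = (31, -6)
B = (-8/3, 8/3)
D = (14, -4)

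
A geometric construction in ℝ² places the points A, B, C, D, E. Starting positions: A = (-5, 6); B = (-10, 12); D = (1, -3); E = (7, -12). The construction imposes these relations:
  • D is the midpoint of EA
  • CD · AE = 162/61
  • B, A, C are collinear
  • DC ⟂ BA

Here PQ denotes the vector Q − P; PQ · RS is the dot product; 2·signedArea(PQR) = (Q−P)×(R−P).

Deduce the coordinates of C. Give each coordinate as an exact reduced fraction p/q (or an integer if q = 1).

C = (115/61, -138/61)

1. C_x = 115/61  [B, A, C are collinear ∩ DC ⟂ BA]
2. C_y = -138/61  [B, A, C are collinear ∩ DC ⟂ BA]
   → C = (115/61, -138/61)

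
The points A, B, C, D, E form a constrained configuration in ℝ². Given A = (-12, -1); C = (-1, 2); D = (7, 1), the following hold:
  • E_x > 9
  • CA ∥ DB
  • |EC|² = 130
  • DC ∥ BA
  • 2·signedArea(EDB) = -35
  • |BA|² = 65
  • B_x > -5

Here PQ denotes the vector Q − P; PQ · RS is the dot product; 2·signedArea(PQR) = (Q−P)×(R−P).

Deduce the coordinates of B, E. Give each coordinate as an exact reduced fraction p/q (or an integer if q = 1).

1. B_x = -4  [DC ∥ BA ∩ CA ∥ DB]
2. B_y = -2  [DC ∥ BA ∩ CA ∥ DB]
   → B = (-4, -2)
3. E_x = 10  [line 3·x + -11·y + 25 = 0 ∩ |EC|² = 130]
4. E_y = 5  [line 3·x + -11·y + 25 = 0 ∩ |EC|² = 130]
   → E = (10, 5)

B = (-4, -2)
E = (10, 5)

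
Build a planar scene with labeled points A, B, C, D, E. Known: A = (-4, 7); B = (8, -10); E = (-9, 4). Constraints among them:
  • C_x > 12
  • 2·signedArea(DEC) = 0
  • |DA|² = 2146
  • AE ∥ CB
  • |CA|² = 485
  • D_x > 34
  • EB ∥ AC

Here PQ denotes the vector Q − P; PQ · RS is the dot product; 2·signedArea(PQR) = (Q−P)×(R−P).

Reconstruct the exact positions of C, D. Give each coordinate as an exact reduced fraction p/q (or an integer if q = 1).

1. C_x = 13  [AE ∥ CB ∩ EB ∥ AC]
2. C_y = -7  [AE ∥ CB ∩ EB ∥ AC]
   → C = (13, -7)
3. D_x = 35  [line 11·x + 22·y + 11 = 0 ∩ |DA|² = 2146]
4. D_y = -18  [line 11·x + 22·y + 11 = 0 ∩ |DA|² = 2146]
   → D = (35, -18)

C = (13, -7)
D = (35, -18)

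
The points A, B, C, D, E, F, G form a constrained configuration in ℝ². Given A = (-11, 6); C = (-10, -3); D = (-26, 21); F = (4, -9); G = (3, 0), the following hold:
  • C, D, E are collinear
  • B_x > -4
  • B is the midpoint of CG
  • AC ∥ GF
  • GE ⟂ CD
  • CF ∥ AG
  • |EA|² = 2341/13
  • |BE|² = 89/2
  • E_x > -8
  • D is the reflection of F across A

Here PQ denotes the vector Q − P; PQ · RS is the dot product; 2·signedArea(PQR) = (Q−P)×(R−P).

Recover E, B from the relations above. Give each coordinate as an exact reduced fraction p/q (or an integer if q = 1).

B = (-7/2, -3/2)
E = (-96/13, -90/13)

1. E_x = -96/13  [C, D, E are collinear ∩ GE ⟂ CD]
2. E_y = -90/13  [C, D, E are collinear ∩ GE ⟂ CD]
   → E = (-96/13, -90/13)
3. B_x = -7/2  [B is the midpoint of CG]
4. B_y = -3/2  [B is the midpoint of CG]
   → B = (-7/2, -3/2)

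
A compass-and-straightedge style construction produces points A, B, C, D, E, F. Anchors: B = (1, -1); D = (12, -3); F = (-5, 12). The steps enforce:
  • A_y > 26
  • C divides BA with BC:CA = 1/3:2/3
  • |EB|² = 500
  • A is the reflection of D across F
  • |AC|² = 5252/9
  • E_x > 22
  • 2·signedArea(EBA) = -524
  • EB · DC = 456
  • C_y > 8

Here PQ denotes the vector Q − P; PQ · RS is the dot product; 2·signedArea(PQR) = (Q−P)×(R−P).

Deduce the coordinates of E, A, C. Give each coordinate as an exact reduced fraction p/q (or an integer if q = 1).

A = (-22, 27)
C = (-20/3, 25/3)
E = (23, -5)

1. A_x = -22  [A is the reflection of D across F]
2. A_y = 27  [A is the reflection of D across F]
   → A = (-22, 27)
3. C_x = -20/3  [C divides BA with BC:CA = 1/3:2/3]
4. C_y = 25/3  [C divides BA with BC:CA = 1/3:2/3]
   → C = (-20/3, 25/3)
5. E_x = 23  [2·signedArea(EBA) = -524 ∩ EB · DC = 456]
6. E_y = -5  [2·signedArea(EBA) = -524 ∩ EB · DC = 456]
   → E = (23, -5)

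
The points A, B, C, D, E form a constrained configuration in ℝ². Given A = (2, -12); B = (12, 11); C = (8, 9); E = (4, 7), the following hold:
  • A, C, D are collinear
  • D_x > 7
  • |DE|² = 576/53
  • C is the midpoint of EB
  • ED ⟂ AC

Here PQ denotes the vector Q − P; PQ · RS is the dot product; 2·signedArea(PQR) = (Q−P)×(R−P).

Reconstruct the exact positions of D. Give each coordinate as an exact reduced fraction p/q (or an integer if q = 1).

D = (380/53, 323/53)

1. D_x = 380/53  [A, C, D are collinear ∩ ED ⟂ AC]
2. D_y = 323/53  [A, C, D are collinear ∩ ED ⟂ AC]
   → D = (380/53, 323/53)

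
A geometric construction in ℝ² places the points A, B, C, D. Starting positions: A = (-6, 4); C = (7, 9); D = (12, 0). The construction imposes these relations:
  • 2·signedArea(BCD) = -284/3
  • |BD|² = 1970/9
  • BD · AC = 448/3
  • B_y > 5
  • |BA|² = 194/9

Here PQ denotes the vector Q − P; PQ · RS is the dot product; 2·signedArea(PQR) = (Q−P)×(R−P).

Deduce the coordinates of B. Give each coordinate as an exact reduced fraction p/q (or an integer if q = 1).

B = (-5/3, 17/3)

1. B_x = -5/3  [2·signedArea(BCD) = -284/3 ∩ BD · AC = 448/3]
2. B_y = 17/3  [2·signedArea(BCD) = -284/3 ∩ BD · AC = 448/3]
   → B = (-5/3, 17/3)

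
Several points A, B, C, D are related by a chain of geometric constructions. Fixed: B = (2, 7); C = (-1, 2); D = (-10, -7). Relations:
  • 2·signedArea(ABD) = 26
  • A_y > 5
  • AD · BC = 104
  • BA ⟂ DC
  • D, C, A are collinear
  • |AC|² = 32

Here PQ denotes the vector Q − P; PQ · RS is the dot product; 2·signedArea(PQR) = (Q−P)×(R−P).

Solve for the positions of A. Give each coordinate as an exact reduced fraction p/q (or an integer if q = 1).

1. A_x = 3  [D, C, A are collinear ∩ BA ⟂ DC]
2. A_y = 6  [D, C, A are collinear ∩ BA ⟂ DC]
   → A = (3, 6)

A = (3, 6)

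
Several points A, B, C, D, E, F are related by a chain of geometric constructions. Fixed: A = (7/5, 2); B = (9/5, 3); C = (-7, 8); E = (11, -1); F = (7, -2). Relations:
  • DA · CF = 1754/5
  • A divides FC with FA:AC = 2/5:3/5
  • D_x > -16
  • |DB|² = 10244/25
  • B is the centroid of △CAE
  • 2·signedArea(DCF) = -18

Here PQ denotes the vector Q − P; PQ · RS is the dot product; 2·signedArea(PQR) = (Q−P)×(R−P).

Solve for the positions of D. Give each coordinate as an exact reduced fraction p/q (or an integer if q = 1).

D = (-79/5, 13)

1. D_x = -79/5  [2·signedArea(DCF) = -18 ∩ DA · CF = 1754/5]
2. D_y = 13  [2·signedArea(DCF) = -18 ∩ DA · CF = 1754/5]
   → D = (-79/5, 13)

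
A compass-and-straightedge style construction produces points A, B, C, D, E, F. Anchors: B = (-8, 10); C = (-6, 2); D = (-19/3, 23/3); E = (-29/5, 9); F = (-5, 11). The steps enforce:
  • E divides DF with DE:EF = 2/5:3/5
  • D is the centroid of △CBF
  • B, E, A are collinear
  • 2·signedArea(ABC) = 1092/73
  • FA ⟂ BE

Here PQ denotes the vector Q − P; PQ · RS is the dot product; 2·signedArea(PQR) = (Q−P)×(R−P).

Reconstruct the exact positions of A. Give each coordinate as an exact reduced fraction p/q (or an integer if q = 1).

A = (-430/73, 660/73)

1. A_x = -430/73  [B, E, A are collinear ∩ FA ⟂ BE]
2. A_y = 660/73  [B, E, A are collinear ∩ FA ⟂ BE]
   → A = (-430/73, 660/73)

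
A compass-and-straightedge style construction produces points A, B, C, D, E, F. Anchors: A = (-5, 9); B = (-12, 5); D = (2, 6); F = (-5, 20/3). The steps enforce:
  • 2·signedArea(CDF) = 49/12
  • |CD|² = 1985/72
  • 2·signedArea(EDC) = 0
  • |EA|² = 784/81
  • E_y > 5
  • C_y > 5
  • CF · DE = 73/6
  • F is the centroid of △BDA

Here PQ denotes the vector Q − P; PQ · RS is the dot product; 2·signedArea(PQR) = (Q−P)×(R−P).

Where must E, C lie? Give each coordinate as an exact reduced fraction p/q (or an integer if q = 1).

1. C_x = -13/4  [line -2/3·x + -7·y + 157/4 = 0 ∩ |CD|² = 1985/72]
2. C_y = 71/12  [line -2/3·x + -7·y + 157/4 = 0 ∩ |CD|² = 1985/72]
   → C = (-13/4, 71/12)
3. E_x = -5  [2·signedArea(EDC) = 0 ∩ CF · DE = 73/6]
4. E_y = 53/9  [2·signedArea(EDC) = 0 ∩ CF · DE = 73/6]
   → E = (-5, 53/9)

C = (-13/4, 71/12)
E = (-5, 53/9)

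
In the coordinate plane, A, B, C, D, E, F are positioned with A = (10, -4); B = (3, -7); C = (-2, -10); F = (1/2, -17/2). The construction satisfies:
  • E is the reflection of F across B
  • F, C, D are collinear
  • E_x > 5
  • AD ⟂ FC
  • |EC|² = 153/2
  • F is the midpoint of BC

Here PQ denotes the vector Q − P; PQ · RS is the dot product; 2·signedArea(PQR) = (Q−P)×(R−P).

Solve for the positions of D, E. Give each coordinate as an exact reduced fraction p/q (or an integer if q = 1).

D = (161/17, -53/17)
E = (11/2, -11/2)

1. D_x = 161/17  [F, C, D are collinear ∩ AD ⟂ FC]
2. D_y = -53/17  [F, C, D are collinear ∩ AD ⟂ FC]
   → D = (161/17, -53/17)
3. E_x = 11/2  [E is the reflection of F across B]
4. E_y = -11/2  [E is the reflection of F across B]
   → E = (11/2, -11/2)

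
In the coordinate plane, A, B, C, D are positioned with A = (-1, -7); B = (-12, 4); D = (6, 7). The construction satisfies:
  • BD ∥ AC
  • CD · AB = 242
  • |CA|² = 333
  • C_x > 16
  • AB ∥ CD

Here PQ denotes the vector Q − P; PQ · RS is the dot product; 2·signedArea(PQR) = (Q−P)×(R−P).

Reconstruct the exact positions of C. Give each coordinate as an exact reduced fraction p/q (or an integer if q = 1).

1. C_x = 17  [AB ∥ CD ∩ BD ∥ AC]
2. C_y = -4  [AB ∥ CD ∩ BD ∥ AC]
   → C = (17, -4)

C = (17, -4)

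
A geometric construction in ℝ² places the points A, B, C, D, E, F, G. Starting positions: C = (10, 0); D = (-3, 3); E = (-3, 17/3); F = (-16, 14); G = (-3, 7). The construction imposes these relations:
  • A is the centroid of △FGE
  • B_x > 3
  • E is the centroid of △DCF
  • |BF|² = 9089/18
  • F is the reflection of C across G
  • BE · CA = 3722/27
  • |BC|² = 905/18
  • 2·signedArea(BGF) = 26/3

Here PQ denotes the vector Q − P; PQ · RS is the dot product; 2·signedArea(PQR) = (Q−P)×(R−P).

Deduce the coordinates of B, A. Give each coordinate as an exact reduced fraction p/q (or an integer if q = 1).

1. B_x = 7/2  [line -7·x + -13·y + 184/3 = 0 ∩ |BF|² = 9089/18]
2. B_y = 17/6  [line -7·x + -13·y + 184/3 = 0 ∩ |BF|² = 9089/18]
   → B = (7/2, 17/6)
3. A_x = -22/3  [A is the centroid of △FGE]
4. A_y = 80/9  [A is the centroid of △FGE]
   → A = (-22/3, 80/9)

A = (-22/3, 80/9)
B = (7/2, 17/6)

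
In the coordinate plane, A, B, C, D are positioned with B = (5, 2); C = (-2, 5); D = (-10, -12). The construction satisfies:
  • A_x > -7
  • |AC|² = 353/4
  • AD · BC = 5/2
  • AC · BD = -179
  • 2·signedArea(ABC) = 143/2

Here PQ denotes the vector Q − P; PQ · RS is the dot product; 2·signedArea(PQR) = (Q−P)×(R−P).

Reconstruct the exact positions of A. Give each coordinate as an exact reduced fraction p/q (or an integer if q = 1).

1. A_x = -6  [AD · BC = 5/2 ∩ 2·signedArea(ABC) = 143/2]
2. A_y = -7/2  [AD · BC = 5/2 ∩ 2·signedArea(ABC) = 143/2]
   → A = (-6, -7/2)

A = (-6, -7/2)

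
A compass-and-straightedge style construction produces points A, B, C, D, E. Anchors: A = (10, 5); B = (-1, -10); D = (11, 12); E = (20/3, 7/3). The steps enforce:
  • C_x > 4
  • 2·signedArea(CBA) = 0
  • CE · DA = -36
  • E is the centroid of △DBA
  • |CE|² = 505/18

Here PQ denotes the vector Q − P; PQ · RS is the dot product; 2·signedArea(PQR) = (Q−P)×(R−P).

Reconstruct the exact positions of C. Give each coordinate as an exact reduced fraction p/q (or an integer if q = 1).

C = (9/2, -5/2)

1. C_x = 9/2  [2·signedArea(CBA) = 0 ∩ CE · DA = -36]
2. C_y = -5/2  [2·signedArea(CBA) = 0 ∩ CE · DA = -36]
   → C = (9/2, -5/2)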